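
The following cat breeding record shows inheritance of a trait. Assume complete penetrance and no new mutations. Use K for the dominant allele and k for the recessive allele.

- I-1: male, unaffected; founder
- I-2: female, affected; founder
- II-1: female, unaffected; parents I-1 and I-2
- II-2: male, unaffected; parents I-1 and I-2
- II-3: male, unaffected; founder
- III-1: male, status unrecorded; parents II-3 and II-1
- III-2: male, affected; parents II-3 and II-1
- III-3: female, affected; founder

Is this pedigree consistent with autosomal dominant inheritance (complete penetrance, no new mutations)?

No

Under autosomal dominant, III-2 (affected, male) cannot arise from II-3 (unaffected) × II-1 (unaffected).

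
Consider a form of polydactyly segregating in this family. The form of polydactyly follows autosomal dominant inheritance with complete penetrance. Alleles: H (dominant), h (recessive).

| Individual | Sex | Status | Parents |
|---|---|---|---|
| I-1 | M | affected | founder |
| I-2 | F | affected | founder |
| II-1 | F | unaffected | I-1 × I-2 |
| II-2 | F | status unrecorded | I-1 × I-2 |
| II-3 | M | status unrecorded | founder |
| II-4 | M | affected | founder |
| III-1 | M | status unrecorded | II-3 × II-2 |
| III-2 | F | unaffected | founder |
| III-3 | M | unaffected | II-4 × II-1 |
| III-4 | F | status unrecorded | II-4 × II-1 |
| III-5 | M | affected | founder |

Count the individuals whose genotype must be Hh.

3

Obligate heterozygotes: I-1 is affected so carries H and passed h to II-1 (hh), so I-1 is Hh; I-2 is affected so carries H and passed h to II-1 (hh), so I-2 is Hh; II-4 is affected so carries H and passed h to III-3 (hh), so II-4 is Hh.
Every other individual is either homozygous by phenotype or has at least one consistent homozygous assignment, so the count is 3.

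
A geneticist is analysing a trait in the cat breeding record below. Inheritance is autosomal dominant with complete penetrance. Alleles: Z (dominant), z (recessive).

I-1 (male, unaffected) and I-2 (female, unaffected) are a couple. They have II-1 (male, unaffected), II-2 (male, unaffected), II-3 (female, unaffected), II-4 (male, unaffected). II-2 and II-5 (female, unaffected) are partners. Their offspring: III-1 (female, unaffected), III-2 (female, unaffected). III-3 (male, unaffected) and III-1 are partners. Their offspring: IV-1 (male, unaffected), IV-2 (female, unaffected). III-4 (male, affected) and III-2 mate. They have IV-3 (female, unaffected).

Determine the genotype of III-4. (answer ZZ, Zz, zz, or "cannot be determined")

Zz

From phenotype alone, III-4 is ZZ or Zz.
III-4 is affected so carries Z and passed z to IV-3 (zz), so III-4 is Zz.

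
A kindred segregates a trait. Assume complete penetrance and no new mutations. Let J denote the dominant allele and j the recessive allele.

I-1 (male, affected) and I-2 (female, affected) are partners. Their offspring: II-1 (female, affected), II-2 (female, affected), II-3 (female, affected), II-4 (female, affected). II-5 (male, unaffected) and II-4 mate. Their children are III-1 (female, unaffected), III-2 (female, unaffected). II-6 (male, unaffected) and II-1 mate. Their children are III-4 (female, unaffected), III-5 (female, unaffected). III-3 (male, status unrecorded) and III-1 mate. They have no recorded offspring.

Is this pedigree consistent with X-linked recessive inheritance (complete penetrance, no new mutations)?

Yes

A consistent assignment under X-linked recessive exists: I-1 X^j Y, I-2 X^j X^j, II-1 X^j X^j, II-2 X^j X^j, II-3 X^j X^j, II-4 X^j X^j, II-5 X^J Y, II-6 X^J Y, III-1 X^J X^j, III-2 X^J X^j, III-3 X^J Y, III-4 X^J X^j, III-5 X^J X^j.
In this assignment every recorded phenotype matches its genotype and every non-founder's genotype is obtainable from its parents' genotypes, so the pedigree is consistent.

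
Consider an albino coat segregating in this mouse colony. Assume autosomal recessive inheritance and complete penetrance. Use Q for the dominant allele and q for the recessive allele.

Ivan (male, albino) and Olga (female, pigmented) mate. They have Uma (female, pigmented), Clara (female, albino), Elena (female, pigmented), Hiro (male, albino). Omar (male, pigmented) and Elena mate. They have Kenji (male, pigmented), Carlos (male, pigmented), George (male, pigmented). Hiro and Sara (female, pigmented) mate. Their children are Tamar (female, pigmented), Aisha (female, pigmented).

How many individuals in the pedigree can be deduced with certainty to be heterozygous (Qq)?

Obligate heterozygotes: Olga is pigmented so carries Q and passed q to Clara (qq), so Olga is Qq; Uma is pigmented so carries Q and received q from Ivan (qq), so Uma is Qq; Elena is pigmented so carries Q and received q from Ivan (qq), so Elena is Qq; Tamar is pigmented so carries Q and received q from Hiro (qq), so Tamar is Qq; Aisha is pigmented so carries Q and received q from Hiro (qq), so Aisha is Qq.
Every other individual is either homozygous by phenotype or has at least one consistent homozygous assignment, so the count is 5.

5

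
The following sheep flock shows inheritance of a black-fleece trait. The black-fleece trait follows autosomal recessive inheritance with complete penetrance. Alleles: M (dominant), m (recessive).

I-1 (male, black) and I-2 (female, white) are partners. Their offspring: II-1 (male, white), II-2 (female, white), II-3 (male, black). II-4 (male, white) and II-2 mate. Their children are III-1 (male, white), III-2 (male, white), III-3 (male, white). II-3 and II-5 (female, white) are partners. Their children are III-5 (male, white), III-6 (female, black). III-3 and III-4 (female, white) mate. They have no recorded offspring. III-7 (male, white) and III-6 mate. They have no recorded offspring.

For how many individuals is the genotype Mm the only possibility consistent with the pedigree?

5

Obligate heterozygotes: I-2 is white so carries M and passed m to II-3 (mm), so I-2 is Mm; II-1 is white so carries M and received m from I-1 (mm), so II-1 is Mm; II-2 is white so carries M and received m from I-1 (mm), so II-2 is Mm; II-5 is white so carries M and passed m to III-6 (mm), so II-5 is Mm; III-5 is white so carries M and received m from II-3 (mm), so III-5 is Mm.
Every other individual is either homozygous by phenotype or has at least one consistent homozygous assignment, so the count is 5.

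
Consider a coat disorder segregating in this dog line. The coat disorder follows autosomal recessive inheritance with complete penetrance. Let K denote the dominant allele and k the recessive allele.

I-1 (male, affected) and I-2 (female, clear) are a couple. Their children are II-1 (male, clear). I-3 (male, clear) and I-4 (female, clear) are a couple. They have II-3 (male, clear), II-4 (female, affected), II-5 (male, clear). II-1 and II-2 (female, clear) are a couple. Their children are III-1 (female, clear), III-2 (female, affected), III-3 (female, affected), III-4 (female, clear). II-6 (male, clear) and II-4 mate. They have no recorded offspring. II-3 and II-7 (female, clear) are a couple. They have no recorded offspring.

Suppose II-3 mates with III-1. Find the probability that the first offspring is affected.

1/9

I-3 is clear so carries K and passed k to II-4 (kk), so I-3 is Kk.
I-4 is clear so carries K and passed k to II-4 (kk), so I-4 is Kk.
II-3 is a clear offspring of I-3 (Kk) × I-4 (Kk), whose cross gives 1/4 KK : 1/2 Kk : 1/4 kk; conditioning on being clear, II-3 is KK with probability 1/3, Kk with probability 2/3.
II-1 is clear so carries K and received k from I-1 (kk), so II-1 is Kk.
II-2 is clear so carries K and passed k to III-2 (kk), so II-2 is Kk.
III-1 is a clear offspring of II-1 (Kk) × II-2 (Kk), whose cross gives 1/4 KK : 1/2 Kk : 1/4 kk; conditioning on being clear, III-1 is KK with probability 1/3, Kk with probability 2/3.
Summing over parental genotype combinations, P(offspring is affected) = 4/9·1/4 = 1/9.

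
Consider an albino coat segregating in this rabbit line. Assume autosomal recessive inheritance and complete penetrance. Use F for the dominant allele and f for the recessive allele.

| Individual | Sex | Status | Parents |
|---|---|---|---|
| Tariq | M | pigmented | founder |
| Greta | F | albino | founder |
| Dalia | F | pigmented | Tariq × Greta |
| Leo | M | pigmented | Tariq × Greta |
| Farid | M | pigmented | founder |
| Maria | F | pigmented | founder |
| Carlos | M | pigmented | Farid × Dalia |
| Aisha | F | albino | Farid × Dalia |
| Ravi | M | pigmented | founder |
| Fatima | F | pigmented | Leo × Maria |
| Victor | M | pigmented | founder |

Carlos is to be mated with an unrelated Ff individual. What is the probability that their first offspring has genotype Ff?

1/2

Farid is pigmented so carries F and passed f to Aisha (ff), so Farid is Ff.
Dalia is pigmented so carries F and received f from Greta (ff), so Dalia is Ff.
Carlos is a pigmented offspring of Farid (Ff) × Dalia (Ff), whose cross gives 1/4 FF : 1/2 Ff : 1/4 ff; conditioning on being pigmented, Carlos is FF with probability 1/3, Ff with probability 2/3.
Summing over parental genotype combinations, P(offspring has genotype Ff) = 1/3·1/2 + 2/3·1/2 = 1/2.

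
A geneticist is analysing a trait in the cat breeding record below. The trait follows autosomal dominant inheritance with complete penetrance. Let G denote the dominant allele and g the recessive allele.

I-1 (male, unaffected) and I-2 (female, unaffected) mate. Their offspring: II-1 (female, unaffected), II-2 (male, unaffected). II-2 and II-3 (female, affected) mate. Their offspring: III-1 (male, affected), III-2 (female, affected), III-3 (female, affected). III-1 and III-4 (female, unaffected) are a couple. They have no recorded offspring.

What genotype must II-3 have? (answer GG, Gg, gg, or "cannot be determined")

II-3's phenotype allows GG or Gg, and no parent or child forces a single allele at both positions; consistent genotype assignments exist with II-3 as GG or Gg.

cannot be determined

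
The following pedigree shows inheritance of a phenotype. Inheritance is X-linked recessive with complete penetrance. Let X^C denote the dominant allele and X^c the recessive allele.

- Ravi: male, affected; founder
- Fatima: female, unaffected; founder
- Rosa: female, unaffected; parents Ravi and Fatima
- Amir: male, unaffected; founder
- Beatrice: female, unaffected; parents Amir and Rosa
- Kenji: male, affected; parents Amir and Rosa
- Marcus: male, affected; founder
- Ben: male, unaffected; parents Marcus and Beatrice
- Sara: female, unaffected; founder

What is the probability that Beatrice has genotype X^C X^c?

Amir is unaffected, so Amir is X^C Y.
Rosa is unaffected so carries C and received c from Ravi (X^c Y), so Rosa is X^C X^c.
Their cross gives offspring ratios 1/2 X^C X^C : 1/2 X^C X^c. Conditioning on Beatrice being unaffected, P(X^C X^c) = 1/2 / 1 = 1/2 before taking Beatrice's own offspring into account.
Marcus is affected, so Marcus is X^c Y.
Now use Beatrice's offspring. Probability of each recorded status — unaffected son Ben: 1/2 if Beatrice is X^C X^c, 1 if X^C X^C.
Bayes: P(X^C X^c) = 1/2·1/2 / (1/2·1/2 + 1/2·1) = 1/3.

1/3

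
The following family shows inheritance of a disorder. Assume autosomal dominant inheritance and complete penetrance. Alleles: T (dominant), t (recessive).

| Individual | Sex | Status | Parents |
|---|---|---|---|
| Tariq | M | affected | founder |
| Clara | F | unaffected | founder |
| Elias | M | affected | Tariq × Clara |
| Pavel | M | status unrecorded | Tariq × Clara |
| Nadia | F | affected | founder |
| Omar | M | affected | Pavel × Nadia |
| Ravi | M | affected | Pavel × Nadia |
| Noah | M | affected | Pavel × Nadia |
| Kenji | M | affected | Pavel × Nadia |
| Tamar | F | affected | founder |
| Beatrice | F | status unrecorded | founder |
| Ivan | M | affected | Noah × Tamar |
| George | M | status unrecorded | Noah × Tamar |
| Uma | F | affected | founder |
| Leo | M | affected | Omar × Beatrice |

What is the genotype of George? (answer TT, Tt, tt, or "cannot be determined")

George's phenotype is unrecorded, and no parent or child forces a single allele at both positions; consistent genotype assignments exist with George as TT or Tt or tt.

cannot be determined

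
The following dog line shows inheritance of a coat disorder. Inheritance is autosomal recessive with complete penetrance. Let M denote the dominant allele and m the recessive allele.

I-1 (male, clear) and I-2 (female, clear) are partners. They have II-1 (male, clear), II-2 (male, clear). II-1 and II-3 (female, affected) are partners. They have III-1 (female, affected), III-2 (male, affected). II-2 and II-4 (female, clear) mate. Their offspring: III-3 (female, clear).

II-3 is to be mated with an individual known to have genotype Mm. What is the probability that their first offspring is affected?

1/2

II-3 is affected, so II-3 is mm.
The cross gives 1/2 Mm : 1/2 mm, so P(offspring is affected) = 1/2.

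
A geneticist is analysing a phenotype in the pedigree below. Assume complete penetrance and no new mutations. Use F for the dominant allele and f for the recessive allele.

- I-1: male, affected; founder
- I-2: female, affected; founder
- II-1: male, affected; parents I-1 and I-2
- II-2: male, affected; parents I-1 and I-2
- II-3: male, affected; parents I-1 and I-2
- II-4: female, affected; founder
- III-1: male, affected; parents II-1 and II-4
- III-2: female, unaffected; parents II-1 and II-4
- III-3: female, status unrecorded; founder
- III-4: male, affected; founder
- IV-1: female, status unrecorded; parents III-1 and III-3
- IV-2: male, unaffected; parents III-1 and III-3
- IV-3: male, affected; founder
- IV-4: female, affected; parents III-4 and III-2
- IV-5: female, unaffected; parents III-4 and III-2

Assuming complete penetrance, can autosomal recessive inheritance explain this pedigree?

Under autosomal recessive, III-2 (unaffected, female) cannot arise from II-1 (affected) × II-4 (affected).

No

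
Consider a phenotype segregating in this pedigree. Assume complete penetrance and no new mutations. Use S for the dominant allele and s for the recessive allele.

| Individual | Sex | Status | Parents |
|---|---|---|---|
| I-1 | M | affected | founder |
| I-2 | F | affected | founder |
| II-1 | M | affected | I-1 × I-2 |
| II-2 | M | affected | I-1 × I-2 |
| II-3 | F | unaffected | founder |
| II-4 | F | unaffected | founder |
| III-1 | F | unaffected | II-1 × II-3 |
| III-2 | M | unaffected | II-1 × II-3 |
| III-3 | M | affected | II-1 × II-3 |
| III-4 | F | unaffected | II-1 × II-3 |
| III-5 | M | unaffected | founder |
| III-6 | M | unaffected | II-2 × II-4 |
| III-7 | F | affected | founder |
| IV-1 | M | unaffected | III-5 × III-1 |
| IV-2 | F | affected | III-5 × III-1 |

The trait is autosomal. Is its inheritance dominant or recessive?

III-5 and III-1 are both unaffected yet have an affected child IV-2. Under dominance, an affected child requires at least one affected parent, so the trait cannot be dominant.

recessive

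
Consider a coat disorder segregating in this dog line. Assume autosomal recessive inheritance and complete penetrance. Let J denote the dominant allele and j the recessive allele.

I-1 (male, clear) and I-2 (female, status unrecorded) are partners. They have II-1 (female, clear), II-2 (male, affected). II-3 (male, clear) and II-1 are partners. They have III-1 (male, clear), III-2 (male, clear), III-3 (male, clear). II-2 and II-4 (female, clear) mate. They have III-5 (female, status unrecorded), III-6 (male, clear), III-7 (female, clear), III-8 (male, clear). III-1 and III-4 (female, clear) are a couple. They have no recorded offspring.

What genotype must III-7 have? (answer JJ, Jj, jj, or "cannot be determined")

Jj

From phenotype alone, III-7 is JJ or Jj.
III-7 is clear so carries J and received j from II-2 (jj), so III-7 is Jj.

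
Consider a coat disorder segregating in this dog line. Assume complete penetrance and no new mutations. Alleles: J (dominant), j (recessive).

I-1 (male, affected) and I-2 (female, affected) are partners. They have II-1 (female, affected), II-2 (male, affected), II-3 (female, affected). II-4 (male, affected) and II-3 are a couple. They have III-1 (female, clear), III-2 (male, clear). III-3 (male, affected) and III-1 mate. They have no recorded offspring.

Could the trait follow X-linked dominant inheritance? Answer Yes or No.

Under X-linked dominant, III-1 (clear, female) cannot arise from II-4 (affected) × II-3 (affected).

No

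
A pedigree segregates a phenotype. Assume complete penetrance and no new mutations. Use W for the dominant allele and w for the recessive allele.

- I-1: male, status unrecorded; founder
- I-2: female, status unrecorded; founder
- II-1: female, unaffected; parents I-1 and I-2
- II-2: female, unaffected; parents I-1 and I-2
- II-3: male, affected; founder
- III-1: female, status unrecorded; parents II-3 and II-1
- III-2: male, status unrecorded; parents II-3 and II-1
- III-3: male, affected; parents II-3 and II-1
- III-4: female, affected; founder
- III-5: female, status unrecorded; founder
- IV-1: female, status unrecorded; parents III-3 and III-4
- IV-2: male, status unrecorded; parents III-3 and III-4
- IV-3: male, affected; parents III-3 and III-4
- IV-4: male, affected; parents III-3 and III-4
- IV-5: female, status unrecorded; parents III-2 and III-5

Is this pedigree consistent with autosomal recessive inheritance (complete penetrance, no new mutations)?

Yes

A consistent assignment under autosomal recessive exists: I-1 WW, I-2 Ww, II-1 Ww, II-2 WW, II-3 ww, III-1 Ww, III-2 Ww, III-3 ww, III-4 ww, III-5 WW, IV-1 ww, IV-2 ww, IV-3 ww, IV-4 ww, IV-5 WW.
In this assignment every recorded phenotype matches its genotype and every non-founder's genotype is obtainable from its parents' genotypes, so the pedigree is consistent.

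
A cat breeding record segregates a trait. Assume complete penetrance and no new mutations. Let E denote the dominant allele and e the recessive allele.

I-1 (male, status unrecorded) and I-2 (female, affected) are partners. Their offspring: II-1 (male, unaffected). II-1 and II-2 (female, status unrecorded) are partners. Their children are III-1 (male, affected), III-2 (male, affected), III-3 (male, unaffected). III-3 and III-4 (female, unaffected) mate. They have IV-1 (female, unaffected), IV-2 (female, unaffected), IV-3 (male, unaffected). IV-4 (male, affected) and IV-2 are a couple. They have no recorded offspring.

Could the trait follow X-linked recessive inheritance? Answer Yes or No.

No

Under X-linked recessive, II-1 (unaffected, male) cannot arise from I-1 (unrecorded) × I-2 (affected).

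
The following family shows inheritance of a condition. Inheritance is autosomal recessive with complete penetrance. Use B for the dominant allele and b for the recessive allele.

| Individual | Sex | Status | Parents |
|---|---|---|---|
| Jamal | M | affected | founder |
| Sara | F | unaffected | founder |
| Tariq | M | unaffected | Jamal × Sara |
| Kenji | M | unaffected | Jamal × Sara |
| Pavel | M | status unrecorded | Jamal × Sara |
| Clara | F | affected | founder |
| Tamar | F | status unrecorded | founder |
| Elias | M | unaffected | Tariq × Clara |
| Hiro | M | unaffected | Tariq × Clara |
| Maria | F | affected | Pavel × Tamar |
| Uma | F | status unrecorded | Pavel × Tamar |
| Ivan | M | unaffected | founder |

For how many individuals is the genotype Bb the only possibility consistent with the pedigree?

4

Obligate heterozygotes: Tariq is unaffected so carries B and received b from Jamal (bb), so Tariq is Bb; Kenji is unaffected so carries B and received b from Jamal (bb), so Kenji is Bb; Elias is unaffected so carries B and received b from Clara (bb), so Elias is Bb; Hiro is unaffected so carries B and received b from Clara (bb), so Hiro is Bb.
Every other individual is either homozygous by phenotype or has at least one consistent homozygous assignment, so the count is 4.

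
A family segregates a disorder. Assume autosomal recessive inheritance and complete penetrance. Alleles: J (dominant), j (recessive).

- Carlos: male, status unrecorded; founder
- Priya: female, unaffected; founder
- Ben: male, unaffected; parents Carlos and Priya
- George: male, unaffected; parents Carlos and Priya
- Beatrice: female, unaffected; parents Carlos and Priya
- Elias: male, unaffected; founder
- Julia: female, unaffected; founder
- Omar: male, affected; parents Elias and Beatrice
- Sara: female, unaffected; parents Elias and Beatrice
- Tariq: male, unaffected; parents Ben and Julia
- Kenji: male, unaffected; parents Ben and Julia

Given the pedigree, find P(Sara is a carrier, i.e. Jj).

Elias is unaffected so carries J and passed j to Omar (jj), so Elias is Jj.
Beatrice is unaffected so carries J and passed j to Omar (jj), so Beatrice is Jj.
Their cross gives offspring ratios 1/4 JJ : 1/2 Jj : 1/4 jj. Conditioning on Sara being unaffected, P(Jj) = 1/2 / 3/4 = 2/3.

2/3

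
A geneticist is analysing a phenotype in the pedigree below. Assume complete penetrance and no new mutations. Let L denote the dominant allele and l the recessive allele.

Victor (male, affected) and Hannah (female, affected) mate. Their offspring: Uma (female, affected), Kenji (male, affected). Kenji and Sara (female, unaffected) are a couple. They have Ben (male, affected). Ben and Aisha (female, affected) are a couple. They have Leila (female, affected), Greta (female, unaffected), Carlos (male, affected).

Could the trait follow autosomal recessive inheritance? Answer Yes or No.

No

Under autosomal recessive, Greta (unaffected, female) cannot arise from Ben (affected) × Aisha (affected).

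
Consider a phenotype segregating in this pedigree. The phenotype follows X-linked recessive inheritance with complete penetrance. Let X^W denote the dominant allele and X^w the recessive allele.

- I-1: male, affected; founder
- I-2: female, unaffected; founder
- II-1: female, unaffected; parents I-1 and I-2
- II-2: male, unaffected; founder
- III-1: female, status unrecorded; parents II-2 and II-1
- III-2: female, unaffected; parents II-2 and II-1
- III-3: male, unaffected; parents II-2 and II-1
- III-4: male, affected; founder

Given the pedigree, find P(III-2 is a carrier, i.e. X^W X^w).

1/2

II-2 is unaffected, so II-2 is X^W Y.
II-1 is unaffected so carries W and received w from I-1 (X^w Y), so II-1 is X^W X^w.
Their cross gives offspring ratios 1/2 X^W X^W : 1/2 X^W X^w. Conditioning on III-2 being unaffected, P(X^W X^w) = 1/2 / 1 = 1/2.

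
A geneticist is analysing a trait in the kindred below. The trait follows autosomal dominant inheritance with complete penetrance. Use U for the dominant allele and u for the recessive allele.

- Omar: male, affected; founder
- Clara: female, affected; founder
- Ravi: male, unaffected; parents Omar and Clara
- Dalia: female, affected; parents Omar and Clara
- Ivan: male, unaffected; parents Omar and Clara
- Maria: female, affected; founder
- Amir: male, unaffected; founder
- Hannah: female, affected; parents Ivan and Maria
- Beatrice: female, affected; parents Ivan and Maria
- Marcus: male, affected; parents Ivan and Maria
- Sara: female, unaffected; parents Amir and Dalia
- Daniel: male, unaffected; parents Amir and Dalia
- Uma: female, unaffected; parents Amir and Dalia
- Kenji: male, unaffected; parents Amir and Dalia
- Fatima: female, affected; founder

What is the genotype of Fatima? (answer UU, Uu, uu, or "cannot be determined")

cannot be determined

Fatima's phenotype allows UU or Uu, and no parent or child forces a single allele at both positions; consistent genotype assignments exist with Fatima as UU or Uu.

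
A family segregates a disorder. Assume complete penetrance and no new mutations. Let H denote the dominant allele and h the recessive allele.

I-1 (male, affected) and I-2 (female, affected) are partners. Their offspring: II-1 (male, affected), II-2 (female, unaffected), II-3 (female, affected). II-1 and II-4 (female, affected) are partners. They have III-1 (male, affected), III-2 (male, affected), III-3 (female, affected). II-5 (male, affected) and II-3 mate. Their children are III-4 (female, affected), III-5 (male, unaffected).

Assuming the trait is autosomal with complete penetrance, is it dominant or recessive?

I-1 and I-2 are both affected yet have an unaffected child II-2. Under a recessive model two affected parents are homozygous and every child would be affected, so the trait cannot be recessive.

dominant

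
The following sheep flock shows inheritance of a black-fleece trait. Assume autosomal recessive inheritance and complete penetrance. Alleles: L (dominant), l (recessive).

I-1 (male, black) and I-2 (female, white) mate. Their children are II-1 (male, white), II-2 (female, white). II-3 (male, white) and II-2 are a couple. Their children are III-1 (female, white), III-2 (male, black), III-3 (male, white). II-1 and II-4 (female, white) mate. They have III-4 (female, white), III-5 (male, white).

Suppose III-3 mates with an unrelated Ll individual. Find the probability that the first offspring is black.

II-3 is white so carries L and passed l to III-2 (ll), so II-3 is Ll.
II-2 is white so carries L and received l from I-1 (ll), so II-2 is Ll.
III-3 is a white offspring of II-3 (Ll) × II-2 (Ll), whose cross gives 1/4 LL : 1/2 Ll : 1/4 ll; conditioning on being white, III-3 is LL with probability 1/3, Ll with probability 2/3.
Summing over parental genotype combinations, P(offspring is black) = 2/3·1/4 = 1/6.

1/6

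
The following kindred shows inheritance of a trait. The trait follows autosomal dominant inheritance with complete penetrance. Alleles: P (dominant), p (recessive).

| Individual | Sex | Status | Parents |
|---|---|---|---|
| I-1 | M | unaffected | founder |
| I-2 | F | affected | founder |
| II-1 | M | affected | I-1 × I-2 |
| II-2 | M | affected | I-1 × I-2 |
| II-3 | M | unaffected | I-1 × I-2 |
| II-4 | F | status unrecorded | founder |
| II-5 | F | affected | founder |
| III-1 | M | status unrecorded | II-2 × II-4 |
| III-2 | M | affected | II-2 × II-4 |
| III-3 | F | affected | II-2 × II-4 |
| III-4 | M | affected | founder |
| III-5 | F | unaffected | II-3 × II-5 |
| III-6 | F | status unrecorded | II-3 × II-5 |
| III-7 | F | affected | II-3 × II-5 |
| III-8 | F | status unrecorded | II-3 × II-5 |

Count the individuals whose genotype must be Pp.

Obligate heterozygotes: I-2 is affected so carries P and passed p to II-3 (pp), so I-2 is Pp; II-1 is affected so carries P and received p from I-1 (pp), so II-1 is Pp; II-2 is affected so carries P and received p from I-1 (pp), so II-2 is Pp; II-5 is affected so carries P and passed p to III-5 (pp), so II-5 is Pp; III-7 is affected so carries P and received p from II-3 (pp), so III-7 is Pp.
Every other individual is either homozygous by phenotype or has at least one consistent homozygous assignment, so the count is 5.

5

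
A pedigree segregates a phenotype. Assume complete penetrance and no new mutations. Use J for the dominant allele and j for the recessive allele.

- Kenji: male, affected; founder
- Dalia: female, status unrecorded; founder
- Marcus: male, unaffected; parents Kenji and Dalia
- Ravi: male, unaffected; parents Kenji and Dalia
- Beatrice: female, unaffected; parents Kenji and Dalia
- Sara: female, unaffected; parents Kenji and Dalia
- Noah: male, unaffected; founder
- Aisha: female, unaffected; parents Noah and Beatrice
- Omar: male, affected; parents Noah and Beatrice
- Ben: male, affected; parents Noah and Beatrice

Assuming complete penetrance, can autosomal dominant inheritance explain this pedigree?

Under autosomal dominant, Omar (affected, male) cannot arise from Noah (unaffected) × Beatrice (unaffected).

No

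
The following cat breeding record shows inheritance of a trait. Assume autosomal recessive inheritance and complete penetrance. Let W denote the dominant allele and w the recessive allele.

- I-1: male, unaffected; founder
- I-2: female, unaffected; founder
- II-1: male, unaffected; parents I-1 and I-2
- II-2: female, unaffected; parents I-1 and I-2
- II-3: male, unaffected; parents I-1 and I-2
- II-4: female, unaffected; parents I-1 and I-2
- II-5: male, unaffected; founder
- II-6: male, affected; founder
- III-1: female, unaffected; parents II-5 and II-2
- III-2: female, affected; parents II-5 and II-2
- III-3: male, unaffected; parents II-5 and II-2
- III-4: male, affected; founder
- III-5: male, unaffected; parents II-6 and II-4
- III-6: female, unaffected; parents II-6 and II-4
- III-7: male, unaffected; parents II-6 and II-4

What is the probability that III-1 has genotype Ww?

II-5 is unaffected so carries W and passed w to III-2 (ww), so II-5 is Ww.
II-2 is unaffected so carries W and passed w to III-2 (ww), so II-2 is Ww.
Their cross gives offspring ratios 1/4 WW : 1/2 Ww : 1/4 ww. Conditioning on III-1 being unaffected, P(Ww) = 1/2 / 3/4 = 2/3.

2/3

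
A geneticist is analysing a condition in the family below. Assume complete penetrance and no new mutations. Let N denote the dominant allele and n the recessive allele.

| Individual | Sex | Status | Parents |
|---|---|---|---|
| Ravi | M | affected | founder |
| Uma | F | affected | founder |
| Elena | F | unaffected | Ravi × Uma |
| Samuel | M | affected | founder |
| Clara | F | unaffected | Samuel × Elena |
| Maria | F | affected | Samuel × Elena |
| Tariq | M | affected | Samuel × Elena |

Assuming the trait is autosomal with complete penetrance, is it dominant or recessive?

Ravi and Uma are both affected yet have an unaffected child Elena. Under a recessive model two affected parents are homozygous and every child would be affected, so the trait cannot be recessive.

dominant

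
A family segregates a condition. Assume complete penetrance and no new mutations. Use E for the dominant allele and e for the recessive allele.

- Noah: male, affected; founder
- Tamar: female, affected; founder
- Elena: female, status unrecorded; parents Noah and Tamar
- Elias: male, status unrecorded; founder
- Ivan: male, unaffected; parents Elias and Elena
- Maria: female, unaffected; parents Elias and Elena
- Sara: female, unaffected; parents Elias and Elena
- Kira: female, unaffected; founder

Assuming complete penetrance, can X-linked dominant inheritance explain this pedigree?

Yes

A consistent assignment under X-linked dominant exists: Noah X^E Y, Tamar X^E X^e, Elena X^E X^e, Elias X^e Y, Ivan X^e Y, Maria X^e X^e, Sara X^e X^e, Kira X^e X^e.
In this assignment every recorded phenotype matches its genotype and every non-founder's genotype is obtainable from its parents' genotypes, so the pedigree is consistent.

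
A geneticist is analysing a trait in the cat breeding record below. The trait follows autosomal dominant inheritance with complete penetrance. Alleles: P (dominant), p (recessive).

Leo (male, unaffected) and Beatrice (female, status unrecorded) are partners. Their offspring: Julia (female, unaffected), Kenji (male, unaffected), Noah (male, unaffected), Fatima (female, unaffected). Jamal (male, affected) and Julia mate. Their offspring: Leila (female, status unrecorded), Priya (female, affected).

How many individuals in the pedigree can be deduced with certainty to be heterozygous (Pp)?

Obligate heterozygotes: Priya is affected so carries P and received p from Julia (pp), so Priya is Pp.
Every other individual is either homozygous by phenotype or has at least one consistent homozygous assignment, so the count is 1.

1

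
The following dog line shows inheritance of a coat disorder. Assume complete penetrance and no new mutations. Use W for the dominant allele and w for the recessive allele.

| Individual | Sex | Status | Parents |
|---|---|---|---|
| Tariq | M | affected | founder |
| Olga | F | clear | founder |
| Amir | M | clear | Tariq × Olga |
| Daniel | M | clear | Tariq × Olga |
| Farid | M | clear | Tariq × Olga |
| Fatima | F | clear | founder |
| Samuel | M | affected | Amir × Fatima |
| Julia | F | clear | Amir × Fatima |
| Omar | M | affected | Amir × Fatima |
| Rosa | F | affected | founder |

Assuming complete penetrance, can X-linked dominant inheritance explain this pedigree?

No

Under X-linked dominant, Samuel (affected, male) cannot arise from Amir (clear) × Fatima (clear).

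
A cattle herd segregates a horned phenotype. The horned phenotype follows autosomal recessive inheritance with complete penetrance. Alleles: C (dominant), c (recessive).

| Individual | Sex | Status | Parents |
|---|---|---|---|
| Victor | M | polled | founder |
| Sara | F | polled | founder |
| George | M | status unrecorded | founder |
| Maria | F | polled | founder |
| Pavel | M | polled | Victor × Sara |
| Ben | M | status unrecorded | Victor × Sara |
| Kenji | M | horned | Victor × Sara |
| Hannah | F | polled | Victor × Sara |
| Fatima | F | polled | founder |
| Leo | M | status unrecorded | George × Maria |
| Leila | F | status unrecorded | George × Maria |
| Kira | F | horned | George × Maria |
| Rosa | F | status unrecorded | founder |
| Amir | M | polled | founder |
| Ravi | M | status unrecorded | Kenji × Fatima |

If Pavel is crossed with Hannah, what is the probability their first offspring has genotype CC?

4/9

Victor is polled so carries C and passed c to Kenji (cc), so Victor is Cc.
Sara is polled so carries C and passed c to Kenji (cc), so Sara is Cc.
Pavel is a polled offspring of Victor (Cc) × Sara (Cc), whose cross gives 1/4 CC : 1/2 Cc : 1/4 cc; conditioning on being polled, Pavel is CC with probability 1/3, Cc with probability 2/3.
Hannah is a polled offspring of Victor (Cc) × Sara (Cc), whose cross gives 1/4 CC : 1/2 Cc : 1/4 cc; conditioning on being polled, Hannah is CC with probability 1/3, Cc with probability 2/3.
Summing over parental genotype combinations, P(offspring has genotype CC) = 1/9·1 + 2/9·1/2 + 2/9·1/2 + 4/9·1/4 = 4/9.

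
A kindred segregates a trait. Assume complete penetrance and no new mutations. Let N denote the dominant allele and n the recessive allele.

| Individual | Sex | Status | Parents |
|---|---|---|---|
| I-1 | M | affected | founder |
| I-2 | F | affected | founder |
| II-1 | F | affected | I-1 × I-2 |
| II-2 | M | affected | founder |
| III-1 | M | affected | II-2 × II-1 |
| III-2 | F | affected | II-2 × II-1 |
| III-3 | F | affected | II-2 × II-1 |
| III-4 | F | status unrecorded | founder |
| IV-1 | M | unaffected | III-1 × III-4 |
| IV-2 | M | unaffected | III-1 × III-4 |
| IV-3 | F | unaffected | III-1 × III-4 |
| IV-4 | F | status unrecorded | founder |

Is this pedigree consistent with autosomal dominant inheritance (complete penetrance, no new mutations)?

Yes

A consistent assignment under autosomal dominant exists: I-1 NN, I-2 NN, II-1 NN, II-2 Nn, III-1 Nn, III-2 NN, III-3 NN, III-4 Nn, IV-1 nn, IV-2 nn, IV-3 nn, IV-4 NN.
In this assignment every recorded phenotype matches its genotype and every non-founder's genotype is obtainable from its parents' genotypes, so the pedigree is consistent.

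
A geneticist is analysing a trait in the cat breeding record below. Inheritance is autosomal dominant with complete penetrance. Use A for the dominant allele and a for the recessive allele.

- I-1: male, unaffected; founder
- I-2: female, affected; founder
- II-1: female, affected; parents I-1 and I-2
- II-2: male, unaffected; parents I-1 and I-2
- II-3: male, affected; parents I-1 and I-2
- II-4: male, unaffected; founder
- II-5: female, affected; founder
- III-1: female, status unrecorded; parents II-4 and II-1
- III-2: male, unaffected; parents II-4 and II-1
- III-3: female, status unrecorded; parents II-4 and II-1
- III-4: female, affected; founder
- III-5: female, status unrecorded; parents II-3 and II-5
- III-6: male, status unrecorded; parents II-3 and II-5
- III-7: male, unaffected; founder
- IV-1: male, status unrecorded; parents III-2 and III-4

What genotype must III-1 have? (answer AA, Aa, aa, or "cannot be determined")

cannot be determined

III-1's phenotype is unrecorded, and no parent or child forces a single allele at both positions; consistent genotype assignments exist with III-1 as Aa or aa.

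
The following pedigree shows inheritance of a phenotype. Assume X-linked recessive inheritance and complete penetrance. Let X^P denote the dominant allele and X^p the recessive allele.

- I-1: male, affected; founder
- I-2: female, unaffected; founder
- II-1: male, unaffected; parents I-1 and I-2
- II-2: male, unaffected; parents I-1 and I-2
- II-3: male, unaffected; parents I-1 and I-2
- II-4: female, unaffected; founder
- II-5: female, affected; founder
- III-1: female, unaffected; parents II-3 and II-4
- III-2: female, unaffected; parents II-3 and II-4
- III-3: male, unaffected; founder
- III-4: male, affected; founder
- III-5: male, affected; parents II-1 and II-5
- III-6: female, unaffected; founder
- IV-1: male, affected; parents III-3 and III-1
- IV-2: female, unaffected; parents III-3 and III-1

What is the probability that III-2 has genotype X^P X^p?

II-3 is unaffected, so II-3 is X^P Y.
II-4 is unaffected so carries P and passed p to III-1 (X^P X^p, whose P came from II-3), so II-4 is X^P X^p.
Their cross gives offspring ratios 1/2 X^P X^P : 1/2 X^P X^p. Conditioning on III-2 being unaffected, P(X^P X^p) = 1/2 / 1 = 1/2.

1/2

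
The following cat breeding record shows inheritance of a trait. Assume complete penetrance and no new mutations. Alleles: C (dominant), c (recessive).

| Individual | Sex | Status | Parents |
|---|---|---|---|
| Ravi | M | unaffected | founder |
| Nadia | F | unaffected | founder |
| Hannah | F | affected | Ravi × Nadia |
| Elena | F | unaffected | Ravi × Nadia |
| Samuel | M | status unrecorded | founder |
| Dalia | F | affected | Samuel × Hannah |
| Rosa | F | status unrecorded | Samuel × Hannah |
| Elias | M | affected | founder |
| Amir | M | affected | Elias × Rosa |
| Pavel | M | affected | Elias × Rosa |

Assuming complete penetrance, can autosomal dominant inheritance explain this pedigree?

Under autosomal dominant, Hannah (affected, female) cannot arise from Ravi (unaffected) × Nadia (unaffected).

No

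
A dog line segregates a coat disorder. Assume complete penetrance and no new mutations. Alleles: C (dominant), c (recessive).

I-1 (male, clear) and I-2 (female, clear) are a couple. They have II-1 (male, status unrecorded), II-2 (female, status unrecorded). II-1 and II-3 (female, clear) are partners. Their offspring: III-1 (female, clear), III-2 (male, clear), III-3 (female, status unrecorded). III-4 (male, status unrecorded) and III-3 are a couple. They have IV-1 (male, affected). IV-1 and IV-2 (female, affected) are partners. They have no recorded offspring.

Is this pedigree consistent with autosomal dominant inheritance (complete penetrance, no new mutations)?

A consistent assignment under autosomal dominant exists: I-1 cc, I-2 cc, II-1 cc, II-2 cc, II-3 cc, III-1 cc, III-2 cc, III-3 cc, III-4 CC, IV-1 Cc, IV-2 CC.
In this assignment every recorded phenotype matches its genotype and every non-founder's genotype is obtainable from its parents' genotypes, so the pedigree is consistent.

Yes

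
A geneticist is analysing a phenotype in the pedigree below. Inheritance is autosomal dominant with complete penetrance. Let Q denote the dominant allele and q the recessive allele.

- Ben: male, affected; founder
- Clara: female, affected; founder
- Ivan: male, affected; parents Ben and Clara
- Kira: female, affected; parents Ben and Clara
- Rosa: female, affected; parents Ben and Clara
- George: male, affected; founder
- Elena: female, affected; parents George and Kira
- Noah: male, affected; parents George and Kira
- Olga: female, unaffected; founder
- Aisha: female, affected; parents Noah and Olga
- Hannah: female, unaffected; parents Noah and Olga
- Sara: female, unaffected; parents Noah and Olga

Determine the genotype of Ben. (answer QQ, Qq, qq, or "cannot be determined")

cannot be determined

Ben's phenotype allows QQ or Qq, and no parent or child forces a single allele at both positions; consistent genotype assignments exist with Ben as QQ or Qq.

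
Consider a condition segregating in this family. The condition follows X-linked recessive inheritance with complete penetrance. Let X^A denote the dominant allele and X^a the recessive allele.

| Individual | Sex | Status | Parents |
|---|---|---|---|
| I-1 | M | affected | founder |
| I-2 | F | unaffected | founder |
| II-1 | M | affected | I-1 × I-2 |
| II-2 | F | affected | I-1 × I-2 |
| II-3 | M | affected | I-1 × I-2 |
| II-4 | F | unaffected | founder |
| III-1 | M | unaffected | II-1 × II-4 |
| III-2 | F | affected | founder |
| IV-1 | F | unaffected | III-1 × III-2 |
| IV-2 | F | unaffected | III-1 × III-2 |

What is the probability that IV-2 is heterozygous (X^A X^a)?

IV-2 is unaffected so carries A and received a from III-2 (X^a X^a), so IV-2 is X^A X^a, giving P(X^A X^a) = 1.

1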